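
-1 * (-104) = 104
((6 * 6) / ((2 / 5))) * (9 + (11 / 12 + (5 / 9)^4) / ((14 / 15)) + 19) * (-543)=-1421345.20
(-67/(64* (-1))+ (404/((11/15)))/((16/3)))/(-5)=-73457/3520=-20.87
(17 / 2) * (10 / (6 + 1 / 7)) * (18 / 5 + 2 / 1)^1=3332 / 43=77.49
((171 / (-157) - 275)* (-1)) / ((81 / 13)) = 563498 / 12717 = 44.31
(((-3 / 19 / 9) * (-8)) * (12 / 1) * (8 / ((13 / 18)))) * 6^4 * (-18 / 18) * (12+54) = -394149888 / 247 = -1595748.53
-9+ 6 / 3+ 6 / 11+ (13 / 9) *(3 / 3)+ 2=-298 / 99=-3.01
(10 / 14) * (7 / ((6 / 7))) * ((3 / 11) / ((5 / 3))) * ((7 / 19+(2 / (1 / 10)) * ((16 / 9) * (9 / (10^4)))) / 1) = 19971 / 52250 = 0.38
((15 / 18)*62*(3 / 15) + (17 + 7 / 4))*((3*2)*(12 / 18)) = 116.33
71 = 71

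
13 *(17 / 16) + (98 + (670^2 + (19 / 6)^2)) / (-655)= -63354361 / 94320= -671.70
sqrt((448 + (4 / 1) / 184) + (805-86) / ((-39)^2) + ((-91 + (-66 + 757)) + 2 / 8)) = sqrt(3375316907) / 1794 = 32.38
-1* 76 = -76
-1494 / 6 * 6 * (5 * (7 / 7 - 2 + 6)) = -37350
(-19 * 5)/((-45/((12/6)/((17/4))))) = 152/153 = 0.99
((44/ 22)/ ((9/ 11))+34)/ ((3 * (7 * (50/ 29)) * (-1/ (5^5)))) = -594500/ 189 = -3145.50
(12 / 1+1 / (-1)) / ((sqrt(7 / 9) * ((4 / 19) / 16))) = 2508 * sqrt(7) / 7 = 947.93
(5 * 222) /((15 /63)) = 4662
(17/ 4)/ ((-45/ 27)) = -51/ 20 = -2.55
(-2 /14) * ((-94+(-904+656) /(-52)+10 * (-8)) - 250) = 59.89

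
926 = 926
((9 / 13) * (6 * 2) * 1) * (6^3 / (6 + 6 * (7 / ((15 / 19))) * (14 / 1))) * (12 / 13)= 699840 / 317213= 2.21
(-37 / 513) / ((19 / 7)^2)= -1813 / 185193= -0.01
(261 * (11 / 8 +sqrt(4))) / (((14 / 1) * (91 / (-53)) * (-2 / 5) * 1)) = 1867455 / 20384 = 91.61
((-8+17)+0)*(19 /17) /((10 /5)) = 171 /34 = 5.03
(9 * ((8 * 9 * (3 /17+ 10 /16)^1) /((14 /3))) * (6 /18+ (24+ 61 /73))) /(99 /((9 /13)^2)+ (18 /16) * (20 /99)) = 4817879352 /355671841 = 13.55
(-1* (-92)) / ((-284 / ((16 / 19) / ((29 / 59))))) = -21712 / 39121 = -0.55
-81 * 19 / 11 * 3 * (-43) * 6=1191186 / 11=108289.64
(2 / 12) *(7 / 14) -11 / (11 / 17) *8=-135.92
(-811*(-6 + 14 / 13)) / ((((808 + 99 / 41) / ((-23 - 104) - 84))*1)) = -1039.52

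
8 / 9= 0.89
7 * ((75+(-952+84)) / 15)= -370.07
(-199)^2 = 39601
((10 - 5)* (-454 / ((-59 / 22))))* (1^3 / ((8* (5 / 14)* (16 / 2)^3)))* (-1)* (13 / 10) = -227227 / 302080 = -0.75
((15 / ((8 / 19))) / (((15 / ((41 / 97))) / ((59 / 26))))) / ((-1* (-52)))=45961 / 1049152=0.04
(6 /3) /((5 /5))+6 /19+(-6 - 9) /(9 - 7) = -197 /38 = -5.18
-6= -6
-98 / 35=-14 / 5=-2.80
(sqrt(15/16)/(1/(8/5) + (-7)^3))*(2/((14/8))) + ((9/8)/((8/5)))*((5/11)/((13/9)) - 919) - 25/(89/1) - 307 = -194108439/203632 - 16*sqrt(15)/19173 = -953.23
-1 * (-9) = 9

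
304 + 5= 309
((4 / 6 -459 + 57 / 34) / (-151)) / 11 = 46579 / 169422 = 0.27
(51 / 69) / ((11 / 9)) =153 / 253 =0.60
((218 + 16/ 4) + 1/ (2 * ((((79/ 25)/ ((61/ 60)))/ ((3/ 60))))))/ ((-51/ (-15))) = 8418545/ 128928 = 65.30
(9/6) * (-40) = -60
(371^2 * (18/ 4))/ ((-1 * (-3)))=412923/ 2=206461.50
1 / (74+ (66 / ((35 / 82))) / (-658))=11515 / 849404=0.01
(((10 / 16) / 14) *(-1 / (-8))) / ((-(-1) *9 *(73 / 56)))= 5 / 10512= 0.00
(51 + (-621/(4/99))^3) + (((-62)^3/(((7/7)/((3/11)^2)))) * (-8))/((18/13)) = -28116790333683391/7744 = -3630783875733.91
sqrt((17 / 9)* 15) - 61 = -61 + sqrt(255) / 3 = -55.68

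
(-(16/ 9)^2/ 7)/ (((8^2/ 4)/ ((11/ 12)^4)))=-14641/ 734832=-0.02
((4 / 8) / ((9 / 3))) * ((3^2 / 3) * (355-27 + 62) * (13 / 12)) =845 / 4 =211.25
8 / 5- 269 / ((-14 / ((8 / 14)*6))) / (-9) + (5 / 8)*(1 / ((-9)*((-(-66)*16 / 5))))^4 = -91465465748482445639 / 15991226766207221760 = -5.72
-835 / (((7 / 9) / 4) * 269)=-30060 / 1883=-15.96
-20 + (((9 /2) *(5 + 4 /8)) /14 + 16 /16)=-965 /56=-17.23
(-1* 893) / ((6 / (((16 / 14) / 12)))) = -893 / 63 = -14.17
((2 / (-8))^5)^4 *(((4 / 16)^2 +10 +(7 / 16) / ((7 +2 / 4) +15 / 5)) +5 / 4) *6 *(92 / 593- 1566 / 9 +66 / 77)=-48918655 / 4564072766898176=-0.00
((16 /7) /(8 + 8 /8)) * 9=16 /7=2.29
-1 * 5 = -5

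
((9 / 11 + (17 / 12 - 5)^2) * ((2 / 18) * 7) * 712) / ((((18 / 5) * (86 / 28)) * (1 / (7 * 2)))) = 3302258225 / 344817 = 9576.84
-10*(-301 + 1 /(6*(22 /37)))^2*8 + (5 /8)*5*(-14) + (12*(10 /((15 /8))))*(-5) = -31515444995 /4356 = -7234950.64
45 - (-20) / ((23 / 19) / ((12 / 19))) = 1275 / 23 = 55.43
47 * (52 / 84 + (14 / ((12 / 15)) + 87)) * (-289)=-59968945 / 42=-1427832.02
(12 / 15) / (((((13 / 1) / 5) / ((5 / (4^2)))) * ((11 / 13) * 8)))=5 / 352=0.01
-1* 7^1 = -7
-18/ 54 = -1/ 3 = -0.33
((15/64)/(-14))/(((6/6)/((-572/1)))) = 2145/224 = 9.58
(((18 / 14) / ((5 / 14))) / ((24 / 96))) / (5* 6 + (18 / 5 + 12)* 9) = 6 / 71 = 0.08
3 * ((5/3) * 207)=1035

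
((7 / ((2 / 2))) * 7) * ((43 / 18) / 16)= 2107 / 288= 7.32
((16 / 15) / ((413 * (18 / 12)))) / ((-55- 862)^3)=-32 / 14330804533605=-0.00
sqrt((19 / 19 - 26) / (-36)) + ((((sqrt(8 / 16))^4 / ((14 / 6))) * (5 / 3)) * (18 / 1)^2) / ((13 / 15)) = 36905 / 546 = 67.59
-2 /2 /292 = -1 /292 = -0.00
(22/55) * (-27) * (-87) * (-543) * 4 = -2040811.20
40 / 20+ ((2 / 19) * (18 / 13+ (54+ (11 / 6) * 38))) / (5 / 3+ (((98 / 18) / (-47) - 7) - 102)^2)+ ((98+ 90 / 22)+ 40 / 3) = 2039341077634001 / 17367128265201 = 117.43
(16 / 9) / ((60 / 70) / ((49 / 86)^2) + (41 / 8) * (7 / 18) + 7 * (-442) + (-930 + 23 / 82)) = -176406272 / 398808000407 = -0.00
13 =13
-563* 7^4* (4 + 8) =-16221156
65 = 65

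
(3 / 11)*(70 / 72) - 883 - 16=-118633 / 132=-898.73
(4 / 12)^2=1 / 9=0.11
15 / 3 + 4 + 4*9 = 45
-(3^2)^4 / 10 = -6561 / 10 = -656.10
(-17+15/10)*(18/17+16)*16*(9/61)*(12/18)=-431520/1037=-416.12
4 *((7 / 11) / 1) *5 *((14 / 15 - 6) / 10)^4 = 0.84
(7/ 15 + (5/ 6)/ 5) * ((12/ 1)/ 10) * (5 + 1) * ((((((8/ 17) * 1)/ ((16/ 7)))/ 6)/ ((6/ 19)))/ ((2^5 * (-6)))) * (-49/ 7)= 17689/ 979200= 0.02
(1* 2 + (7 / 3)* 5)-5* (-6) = 131 / 3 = 43.67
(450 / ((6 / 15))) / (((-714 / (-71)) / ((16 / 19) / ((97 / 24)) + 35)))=101627625 / 25802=3938.75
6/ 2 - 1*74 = -71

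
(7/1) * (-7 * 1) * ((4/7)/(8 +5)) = -28/13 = -2.15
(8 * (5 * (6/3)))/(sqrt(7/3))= 80 * sqrt(21)/7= 52.37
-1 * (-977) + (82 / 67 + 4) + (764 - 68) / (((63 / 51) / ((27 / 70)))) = 19690553 / 16415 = 1199.55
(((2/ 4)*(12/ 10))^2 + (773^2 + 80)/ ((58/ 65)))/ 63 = 107901683/ 10150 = 10630.71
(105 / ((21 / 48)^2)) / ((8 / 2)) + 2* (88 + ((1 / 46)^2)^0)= 315.14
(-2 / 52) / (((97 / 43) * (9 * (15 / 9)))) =-43 / 37830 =-0.00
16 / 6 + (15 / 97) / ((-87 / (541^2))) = -4367711 / 8439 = -517.56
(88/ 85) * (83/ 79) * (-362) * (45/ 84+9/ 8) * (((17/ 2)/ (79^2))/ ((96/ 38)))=-97334017/ 276101840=-0.35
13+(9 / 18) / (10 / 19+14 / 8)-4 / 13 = 29039 / 2249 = 12.91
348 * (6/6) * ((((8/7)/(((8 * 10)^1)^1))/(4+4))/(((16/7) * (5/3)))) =261/1600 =0.16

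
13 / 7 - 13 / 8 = 13 / 56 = 0.23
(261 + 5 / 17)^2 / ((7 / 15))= 295970460 / 2023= 146302.75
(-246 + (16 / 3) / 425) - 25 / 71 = -22299889 / 90525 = -246.34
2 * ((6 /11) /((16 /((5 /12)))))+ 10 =1765 /176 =10.03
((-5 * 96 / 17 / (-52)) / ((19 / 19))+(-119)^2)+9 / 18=6259623 / 442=14162.04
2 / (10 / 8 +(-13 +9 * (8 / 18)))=-8 / 31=-0.26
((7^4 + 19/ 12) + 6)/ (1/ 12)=28903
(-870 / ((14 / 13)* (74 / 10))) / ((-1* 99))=9425 / 8547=1.10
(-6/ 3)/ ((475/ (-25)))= 2/ 19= 0.11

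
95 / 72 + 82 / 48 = 109 / 36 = 3.03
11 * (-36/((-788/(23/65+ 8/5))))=12573/12805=0.98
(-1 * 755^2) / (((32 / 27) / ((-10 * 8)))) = 38476687.50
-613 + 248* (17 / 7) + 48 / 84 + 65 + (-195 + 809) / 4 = 2917 / 14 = 208.36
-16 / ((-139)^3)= 16 / 2685619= 0.00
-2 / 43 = -0.05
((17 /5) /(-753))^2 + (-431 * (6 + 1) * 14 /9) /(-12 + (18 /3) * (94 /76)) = 1263992238193 /1233244575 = 1024.93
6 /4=3 /2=1.50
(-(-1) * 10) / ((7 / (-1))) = -10 / 7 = -1.43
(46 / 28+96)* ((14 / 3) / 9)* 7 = 9569 / 27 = 354.41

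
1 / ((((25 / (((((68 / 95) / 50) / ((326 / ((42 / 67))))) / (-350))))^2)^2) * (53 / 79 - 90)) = -534450879 / 487353703912662598498055972158908843994140625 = -0.00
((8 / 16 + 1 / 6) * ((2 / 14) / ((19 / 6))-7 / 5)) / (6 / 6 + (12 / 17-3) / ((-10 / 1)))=-61268 / 83391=-0.73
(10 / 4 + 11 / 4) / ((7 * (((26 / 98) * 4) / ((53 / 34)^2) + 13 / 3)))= 0.16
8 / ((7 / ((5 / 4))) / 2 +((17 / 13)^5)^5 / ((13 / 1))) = 0.12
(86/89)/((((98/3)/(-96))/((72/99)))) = -2.07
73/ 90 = 0.81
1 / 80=0.01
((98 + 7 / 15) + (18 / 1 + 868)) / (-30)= -14767 / 450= -32.82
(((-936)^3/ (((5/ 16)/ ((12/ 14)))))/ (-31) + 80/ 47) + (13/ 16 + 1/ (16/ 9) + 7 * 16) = 29599700245041/ 407960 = 72555398.19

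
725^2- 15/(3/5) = 525600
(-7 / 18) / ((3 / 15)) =-35 / 18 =-1.94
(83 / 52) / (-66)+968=3322093 / 3432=967.98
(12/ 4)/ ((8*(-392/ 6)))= -9/ 1568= -0.01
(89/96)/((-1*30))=-89/2880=-0.03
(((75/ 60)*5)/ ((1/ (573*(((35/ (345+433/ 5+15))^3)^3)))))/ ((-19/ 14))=-382518768310546875/ 1299869471558409510202202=-0.00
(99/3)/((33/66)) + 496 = 562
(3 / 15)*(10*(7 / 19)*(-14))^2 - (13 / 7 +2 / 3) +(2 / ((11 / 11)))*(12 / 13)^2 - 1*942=-526238267 / 1281189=-410.74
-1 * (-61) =61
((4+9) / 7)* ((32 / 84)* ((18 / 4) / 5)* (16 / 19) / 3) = 832 / 4655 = 0.18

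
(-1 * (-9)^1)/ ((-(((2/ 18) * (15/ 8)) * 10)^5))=-2239488/ 9765625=-0.23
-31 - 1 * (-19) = -12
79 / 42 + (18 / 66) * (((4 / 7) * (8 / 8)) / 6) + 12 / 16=2455 / 924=2.66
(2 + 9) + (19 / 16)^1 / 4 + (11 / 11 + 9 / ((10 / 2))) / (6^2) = 32759 / 2880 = 11.37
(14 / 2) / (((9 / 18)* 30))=7 / 15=0.47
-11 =-11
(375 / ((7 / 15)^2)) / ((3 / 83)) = 2334375 / 49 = 47640.31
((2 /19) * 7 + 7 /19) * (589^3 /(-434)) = -1040763 /2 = -520381.50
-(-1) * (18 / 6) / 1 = 3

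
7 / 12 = 0.58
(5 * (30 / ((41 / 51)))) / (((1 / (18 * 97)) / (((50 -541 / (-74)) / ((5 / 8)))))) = 45317290320 / 1517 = 29872966.59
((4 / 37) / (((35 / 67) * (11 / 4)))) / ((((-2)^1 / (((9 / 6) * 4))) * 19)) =-3216 / 270655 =-0.01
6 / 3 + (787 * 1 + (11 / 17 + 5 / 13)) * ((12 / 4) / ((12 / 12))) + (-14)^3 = -83517 / 221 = -377.90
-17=-17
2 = 2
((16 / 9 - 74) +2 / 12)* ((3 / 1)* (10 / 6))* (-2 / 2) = 6485 / 18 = 360.28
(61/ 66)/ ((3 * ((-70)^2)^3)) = 0.00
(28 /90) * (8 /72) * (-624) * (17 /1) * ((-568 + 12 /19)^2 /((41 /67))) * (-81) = 231261781470720 /14801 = 15624740319.62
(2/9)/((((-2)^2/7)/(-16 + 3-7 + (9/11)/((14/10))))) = -1495/198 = -7.55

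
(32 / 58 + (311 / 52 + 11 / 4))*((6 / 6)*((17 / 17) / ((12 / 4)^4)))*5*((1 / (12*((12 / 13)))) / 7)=11665 / 1578528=0.01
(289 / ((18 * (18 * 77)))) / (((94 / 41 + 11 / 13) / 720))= 3080740 / 1159389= 2.66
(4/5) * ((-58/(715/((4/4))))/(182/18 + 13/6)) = -4176/790075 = -0.01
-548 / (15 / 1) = -548 / 15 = -36.53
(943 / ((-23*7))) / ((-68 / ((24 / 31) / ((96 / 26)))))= 533 / 29512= 0.02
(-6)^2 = 36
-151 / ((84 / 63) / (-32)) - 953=2671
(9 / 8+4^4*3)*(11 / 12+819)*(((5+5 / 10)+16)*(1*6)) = 2603192781 / 32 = 81349774.41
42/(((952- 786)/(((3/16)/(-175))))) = -9/33200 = -0.00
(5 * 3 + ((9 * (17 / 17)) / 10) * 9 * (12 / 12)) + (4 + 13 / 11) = 3111 / 110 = 28.28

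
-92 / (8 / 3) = -69 / 2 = -34.50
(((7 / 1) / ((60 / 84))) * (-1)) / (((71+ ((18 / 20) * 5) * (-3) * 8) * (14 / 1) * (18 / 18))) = 7 / 370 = 0.02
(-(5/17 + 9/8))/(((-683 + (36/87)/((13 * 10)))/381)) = 138609705/175093064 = 0.79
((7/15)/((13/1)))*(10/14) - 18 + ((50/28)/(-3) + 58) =21529/546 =39.43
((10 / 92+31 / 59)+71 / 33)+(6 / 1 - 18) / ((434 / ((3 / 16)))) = 216151687 / 77739816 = 2.78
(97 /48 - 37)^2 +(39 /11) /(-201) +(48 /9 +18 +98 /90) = 3531788951 /2830080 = 1247.95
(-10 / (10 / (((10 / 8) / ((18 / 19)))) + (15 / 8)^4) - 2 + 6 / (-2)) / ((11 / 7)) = -59757145 / 17068689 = -3.50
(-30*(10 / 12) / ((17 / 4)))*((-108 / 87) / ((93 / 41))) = 49200 / 15283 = 3.22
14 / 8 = 7 / 4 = 1.75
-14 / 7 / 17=-2 / 17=-0.12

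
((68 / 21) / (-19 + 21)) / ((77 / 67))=2278 / 1617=1.41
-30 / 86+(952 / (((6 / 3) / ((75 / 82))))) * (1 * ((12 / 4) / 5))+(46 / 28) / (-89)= 573013541 / 2196698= 260.85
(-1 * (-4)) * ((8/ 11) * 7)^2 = 12544/ 121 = 103.67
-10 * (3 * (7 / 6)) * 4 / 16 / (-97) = 35 / 388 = 0.09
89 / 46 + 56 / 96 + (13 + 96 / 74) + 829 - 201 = 6584855 / 10212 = 644.82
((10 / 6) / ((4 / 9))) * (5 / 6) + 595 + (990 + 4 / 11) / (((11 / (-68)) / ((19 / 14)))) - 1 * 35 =-52484457 / 6776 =-7745.64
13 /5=2.60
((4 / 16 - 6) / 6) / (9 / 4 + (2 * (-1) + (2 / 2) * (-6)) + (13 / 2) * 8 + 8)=-23 / 1302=-0.02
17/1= 17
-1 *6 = -6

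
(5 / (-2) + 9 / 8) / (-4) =11 / 32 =0.34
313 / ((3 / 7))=2191 / 3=730.33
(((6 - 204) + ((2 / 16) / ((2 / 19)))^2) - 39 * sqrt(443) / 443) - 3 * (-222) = 120169 / 256 - 39 * sqrt(443) / 443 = 467.56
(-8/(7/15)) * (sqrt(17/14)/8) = -15 * sqrt(238)/98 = -2.36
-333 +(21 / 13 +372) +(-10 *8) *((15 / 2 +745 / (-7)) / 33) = 842168 / 3003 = 280.44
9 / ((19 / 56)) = 504 / 19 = 26.53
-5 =-5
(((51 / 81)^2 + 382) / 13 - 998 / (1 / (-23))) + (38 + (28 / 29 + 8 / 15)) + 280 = 32022048763 / 1374165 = 23302.91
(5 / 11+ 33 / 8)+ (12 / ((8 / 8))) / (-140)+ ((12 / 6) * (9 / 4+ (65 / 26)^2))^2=903961 / 3080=293.49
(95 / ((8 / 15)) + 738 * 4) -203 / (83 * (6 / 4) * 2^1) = 6233585 / 1992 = 3129.31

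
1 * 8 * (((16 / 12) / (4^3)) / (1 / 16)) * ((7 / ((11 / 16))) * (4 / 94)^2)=3584 / 72897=0.05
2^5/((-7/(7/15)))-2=-62/15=-4.13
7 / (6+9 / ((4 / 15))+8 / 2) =4 / 25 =0.16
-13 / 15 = -0.87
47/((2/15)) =705/2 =352.50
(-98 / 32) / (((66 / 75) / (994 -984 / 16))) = -2284625 / 704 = -3245.21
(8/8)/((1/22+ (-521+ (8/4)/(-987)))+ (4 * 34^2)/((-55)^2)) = -5971350/3101686249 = -0.00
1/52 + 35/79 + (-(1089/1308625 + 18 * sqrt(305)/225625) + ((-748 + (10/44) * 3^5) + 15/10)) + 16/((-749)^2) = -22917190638597751107/33174315320646500-18 * sqrt(305)/225625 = -690.81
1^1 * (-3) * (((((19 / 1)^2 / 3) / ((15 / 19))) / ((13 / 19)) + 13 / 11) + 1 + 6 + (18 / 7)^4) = -4243841141 / 5150145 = -824.02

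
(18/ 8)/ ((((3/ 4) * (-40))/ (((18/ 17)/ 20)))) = -27/ 6800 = -0.00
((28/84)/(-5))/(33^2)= -1/16335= -0.00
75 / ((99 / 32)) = 24.24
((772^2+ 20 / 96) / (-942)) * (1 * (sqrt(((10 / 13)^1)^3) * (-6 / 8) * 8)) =71518105 * sqrt(130) / 318396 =2561.06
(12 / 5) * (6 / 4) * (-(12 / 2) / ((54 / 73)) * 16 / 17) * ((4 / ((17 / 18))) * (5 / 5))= -168192 / 1445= -116.40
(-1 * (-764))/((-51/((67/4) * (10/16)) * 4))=-63985/1632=-39.21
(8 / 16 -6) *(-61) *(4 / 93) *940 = 1261480 / 93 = 13564.30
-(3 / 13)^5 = -243 / 371293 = -0.00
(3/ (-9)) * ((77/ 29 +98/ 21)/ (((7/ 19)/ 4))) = -6916/ 261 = -26.50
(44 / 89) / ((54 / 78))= 572 / 801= 0.71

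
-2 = -2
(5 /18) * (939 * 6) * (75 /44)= 117375 /44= 2667.61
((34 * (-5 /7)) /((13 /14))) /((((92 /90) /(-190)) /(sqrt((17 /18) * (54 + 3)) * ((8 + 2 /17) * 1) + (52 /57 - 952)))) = -1382406000 /299 + 85500 * sqrt(1938) /13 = -4333897.39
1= 1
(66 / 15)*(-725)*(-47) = 149930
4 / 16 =1 / 4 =0.25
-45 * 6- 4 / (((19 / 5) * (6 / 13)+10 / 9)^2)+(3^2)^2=-189.49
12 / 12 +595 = 596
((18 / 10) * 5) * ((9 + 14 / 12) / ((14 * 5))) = 1.31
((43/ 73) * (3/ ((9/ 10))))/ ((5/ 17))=1462/ 219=6.68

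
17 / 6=2.83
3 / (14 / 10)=15 / 7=2.14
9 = 9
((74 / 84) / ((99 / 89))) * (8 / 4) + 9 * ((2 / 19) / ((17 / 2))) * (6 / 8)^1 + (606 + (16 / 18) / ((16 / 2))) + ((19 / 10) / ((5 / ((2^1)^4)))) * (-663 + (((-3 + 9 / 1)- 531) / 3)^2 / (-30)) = -161666509517 / 16787925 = -9629.93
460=460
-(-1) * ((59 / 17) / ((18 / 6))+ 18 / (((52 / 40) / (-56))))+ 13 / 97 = -774.09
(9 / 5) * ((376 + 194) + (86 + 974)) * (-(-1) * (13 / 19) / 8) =19071 / 76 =250.93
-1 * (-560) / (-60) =-28 / 3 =-9.33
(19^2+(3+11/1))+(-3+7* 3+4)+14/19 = 7557/19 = 397.74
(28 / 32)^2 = 49 / 64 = 0.77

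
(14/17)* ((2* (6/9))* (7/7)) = 56/51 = 1.10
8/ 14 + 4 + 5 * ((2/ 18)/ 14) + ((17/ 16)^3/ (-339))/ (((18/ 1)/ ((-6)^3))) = 4846265/ 1041408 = 4.65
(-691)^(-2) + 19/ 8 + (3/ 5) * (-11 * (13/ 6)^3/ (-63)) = 4657352509/ 1353658635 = 3.44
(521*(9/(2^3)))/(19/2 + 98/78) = 182871/3356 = 54.49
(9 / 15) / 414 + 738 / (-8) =-127303 / 1380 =-92.25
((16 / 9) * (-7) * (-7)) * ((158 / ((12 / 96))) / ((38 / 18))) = 990976 / 19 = 52156.63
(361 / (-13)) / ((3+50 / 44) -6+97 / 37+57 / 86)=-6317861 / 323245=-19.55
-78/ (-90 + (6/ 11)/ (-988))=141284/ 163021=0.87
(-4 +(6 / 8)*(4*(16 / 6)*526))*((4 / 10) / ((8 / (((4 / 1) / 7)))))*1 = 120.11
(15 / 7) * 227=3405 / 7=486.43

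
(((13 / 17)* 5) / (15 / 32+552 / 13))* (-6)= -54080 / 101201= -0.53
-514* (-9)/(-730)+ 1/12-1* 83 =-89.25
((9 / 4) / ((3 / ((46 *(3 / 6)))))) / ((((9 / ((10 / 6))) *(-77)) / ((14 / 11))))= -115 / 2178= -0.05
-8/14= -0.57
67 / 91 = 0.74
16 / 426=8 / 213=0.04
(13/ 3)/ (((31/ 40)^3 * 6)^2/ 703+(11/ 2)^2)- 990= -64689464797393130/ 65352346599387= -989.86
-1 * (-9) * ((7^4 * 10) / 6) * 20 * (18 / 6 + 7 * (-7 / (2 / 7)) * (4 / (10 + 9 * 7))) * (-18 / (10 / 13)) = 7871294340 / 73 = 107825949.86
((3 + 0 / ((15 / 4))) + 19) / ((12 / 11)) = 20.17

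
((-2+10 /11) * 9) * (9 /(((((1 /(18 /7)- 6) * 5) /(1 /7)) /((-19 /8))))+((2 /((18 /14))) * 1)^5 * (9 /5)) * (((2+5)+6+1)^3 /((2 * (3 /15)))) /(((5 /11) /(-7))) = 2100619329172 /122715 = 17117869.28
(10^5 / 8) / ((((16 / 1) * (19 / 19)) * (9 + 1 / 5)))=15625 / 184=84.92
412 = 412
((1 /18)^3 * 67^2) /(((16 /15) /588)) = 1099805 /2592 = 424.31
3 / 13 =0.23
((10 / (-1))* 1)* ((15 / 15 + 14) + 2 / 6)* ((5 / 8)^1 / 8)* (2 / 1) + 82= 1393 / 24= 58.04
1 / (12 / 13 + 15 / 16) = 208 / 387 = 0.54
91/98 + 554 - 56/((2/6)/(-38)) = 97145/14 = 6938.93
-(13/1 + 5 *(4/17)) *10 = -2410/17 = -141.76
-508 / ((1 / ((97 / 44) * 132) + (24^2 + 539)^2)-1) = -147828 / 361778185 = -0.00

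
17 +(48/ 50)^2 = 11201/ 625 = 17.92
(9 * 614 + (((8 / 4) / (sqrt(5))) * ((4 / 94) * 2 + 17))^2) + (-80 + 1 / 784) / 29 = 1445633035461 / 251119120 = 5756.76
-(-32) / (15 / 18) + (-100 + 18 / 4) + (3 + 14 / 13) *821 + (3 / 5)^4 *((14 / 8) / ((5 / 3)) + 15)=534971763 / 162500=3292.13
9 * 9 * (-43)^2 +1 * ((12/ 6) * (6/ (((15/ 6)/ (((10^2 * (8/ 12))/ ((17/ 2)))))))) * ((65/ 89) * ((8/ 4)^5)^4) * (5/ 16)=13858088497/ 1513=9159344.68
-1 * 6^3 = -216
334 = 334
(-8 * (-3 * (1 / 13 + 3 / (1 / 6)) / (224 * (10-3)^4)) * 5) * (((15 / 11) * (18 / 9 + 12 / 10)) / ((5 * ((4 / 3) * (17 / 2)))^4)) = 34263 / 20073445492100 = 0.00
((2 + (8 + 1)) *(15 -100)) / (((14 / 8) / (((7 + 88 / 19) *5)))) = -4132700 / 133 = -31072.93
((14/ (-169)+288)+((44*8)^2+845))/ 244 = 21131239/ 41236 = 512.45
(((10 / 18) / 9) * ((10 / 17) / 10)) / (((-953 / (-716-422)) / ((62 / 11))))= 352780 / 14435091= 0.02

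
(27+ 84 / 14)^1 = 33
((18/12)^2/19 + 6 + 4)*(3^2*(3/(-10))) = -20763/760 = -27.32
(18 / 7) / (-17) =-18 / 119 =-0.15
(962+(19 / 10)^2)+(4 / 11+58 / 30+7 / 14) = 3195743 / 3300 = 968.41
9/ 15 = 3/ 5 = 0.60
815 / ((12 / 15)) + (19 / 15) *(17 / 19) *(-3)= 20307 / 20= 1015.35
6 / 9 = 2 / 3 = 0.67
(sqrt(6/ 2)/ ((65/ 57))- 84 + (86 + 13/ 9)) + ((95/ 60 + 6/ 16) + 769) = 57 * sqrt(3)/ 65 + 55757/ 72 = 775.92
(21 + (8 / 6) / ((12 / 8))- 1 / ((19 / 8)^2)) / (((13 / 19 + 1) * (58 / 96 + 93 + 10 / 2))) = 70541 / 539562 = 0.13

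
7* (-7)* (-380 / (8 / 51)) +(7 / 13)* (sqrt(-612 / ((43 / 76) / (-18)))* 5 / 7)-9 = 180* sqrt(27778) / 559 +237387 / 2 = 118747.17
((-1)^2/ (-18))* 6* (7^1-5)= -2/ 3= -0.67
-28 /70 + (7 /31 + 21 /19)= 2742 /2945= 0.93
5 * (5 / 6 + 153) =769.17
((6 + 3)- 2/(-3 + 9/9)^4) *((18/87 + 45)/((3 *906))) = 31027/210192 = 0.15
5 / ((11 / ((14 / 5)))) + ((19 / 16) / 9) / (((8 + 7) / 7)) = 31703 / 23760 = 1.33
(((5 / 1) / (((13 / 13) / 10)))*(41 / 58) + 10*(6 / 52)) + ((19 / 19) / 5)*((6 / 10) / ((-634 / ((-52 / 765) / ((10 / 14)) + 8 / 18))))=36.50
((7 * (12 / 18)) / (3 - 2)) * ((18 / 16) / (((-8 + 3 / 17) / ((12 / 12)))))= -51 / 76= -0.67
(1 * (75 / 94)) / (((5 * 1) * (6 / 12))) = 15 / 47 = 0.32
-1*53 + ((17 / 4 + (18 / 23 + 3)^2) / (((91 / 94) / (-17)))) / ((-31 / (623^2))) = 1739678648335 / 426374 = 4080170.57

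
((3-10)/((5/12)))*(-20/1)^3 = 134400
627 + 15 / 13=8166 / 13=628.15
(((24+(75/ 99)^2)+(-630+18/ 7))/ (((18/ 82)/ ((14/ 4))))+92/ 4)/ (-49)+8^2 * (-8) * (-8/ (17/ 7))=30734840291/ 16328466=1882.29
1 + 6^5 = 7777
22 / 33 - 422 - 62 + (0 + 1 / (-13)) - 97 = -22636 / 39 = -580.41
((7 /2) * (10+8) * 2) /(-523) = -126 /523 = -0.24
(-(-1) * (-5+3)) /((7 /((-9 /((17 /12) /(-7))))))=-216 /17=-12.71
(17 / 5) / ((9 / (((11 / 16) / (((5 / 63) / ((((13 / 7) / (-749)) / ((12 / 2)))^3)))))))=-410839 / 1778915321366400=-0.00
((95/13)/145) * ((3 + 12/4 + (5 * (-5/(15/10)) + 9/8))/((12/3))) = -0.12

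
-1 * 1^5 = -1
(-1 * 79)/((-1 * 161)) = 79/161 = 0.49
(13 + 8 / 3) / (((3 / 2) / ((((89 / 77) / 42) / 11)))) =0.03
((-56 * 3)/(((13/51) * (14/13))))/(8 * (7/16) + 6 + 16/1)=-24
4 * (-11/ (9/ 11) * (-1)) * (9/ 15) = 484/ 15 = 32.27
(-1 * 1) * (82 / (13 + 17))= -41 / 15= -2.73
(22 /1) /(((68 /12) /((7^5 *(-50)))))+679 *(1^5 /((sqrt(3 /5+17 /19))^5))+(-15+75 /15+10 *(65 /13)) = -55462420 /17+6127975 *sqrt(13490) /2863288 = -3262246.72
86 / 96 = 0.90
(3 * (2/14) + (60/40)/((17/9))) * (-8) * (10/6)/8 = -485/238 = -2.04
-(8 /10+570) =-570.80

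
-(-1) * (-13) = -13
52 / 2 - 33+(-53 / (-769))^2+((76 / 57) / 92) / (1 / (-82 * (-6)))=0.14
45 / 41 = 1.10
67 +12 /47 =3161 /47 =67.26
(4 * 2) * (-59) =-472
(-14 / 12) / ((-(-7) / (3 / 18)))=-1 / 36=-0.03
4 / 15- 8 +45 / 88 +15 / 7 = -46931 / 9240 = -5.08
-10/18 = -0.56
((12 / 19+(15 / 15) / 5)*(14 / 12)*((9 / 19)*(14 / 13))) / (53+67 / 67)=0.01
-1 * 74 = -74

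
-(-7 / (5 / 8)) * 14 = 784 / 5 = 156.80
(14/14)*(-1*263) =-263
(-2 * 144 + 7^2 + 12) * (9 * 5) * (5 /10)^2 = -10215 /4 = -2553.75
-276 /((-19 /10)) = 2760 /19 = 145.26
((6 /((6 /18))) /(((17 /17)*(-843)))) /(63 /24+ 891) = -16 /669623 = -0.00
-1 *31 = -31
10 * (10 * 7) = 700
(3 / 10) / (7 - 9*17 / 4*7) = -6 / 5215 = -0.00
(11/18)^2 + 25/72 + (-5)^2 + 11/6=17855/648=27.55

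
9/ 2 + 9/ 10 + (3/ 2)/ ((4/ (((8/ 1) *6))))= 117/ 5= 23.40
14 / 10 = 7 / 5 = 1.40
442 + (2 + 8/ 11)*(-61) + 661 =10303/ 11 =936.64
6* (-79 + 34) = -270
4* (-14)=-56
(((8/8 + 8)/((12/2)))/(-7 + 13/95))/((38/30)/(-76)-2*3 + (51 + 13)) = -4275/1134154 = -0.00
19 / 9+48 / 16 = 5.11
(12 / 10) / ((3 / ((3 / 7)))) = 6 / 35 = 0.17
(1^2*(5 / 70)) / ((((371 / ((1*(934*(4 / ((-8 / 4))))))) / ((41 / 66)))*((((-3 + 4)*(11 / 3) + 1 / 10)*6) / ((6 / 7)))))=-191470 / 22596497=-0.01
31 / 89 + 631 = 56190 / 89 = 631.35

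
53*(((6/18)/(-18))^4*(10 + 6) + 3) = 84499172/531441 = 159.00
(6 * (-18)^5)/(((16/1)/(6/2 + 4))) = -4960116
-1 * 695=-695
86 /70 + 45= 1618 /35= 46.23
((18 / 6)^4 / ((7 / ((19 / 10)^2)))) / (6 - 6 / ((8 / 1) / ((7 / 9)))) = 87723 / 11375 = 7.71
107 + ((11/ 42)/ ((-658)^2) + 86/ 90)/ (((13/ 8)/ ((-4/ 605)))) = 28692545169853/ 268164371475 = 107.00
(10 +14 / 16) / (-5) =-87 / 40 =-2.18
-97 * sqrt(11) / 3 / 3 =-97 * sqrt(11) / 9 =-35.75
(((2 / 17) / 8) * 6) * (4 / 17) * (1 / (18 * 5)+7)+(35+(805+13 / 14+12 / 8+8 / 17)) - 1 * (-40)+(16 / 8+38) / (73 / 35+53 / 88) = 13269560104 / 14778015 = 897.93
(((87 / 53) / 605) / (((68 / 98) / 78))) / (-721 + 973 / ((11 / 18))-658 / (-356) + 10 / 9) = 266343714 / 763351017935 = 0.00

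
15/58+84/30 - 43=-11583/290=-39.94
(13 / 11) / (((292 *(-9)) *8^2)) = -13 / 1850112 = -0.00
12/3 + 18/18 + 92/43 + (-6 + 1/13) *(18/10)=-9844/2795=-3.52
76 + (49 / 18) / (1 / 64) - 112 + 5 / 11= 13729 / 99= 138.68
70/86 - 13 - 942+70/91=-532960/559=-953.42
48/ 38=24/ 19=1.26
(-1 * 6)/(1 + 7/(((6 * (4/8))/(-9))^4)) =-3/284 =-0.01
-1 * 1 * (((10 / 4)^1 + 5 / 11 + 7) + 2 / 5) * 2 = -1139 / 55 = -20.71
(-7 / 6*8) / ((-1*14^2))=1 / 21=0.05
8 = 8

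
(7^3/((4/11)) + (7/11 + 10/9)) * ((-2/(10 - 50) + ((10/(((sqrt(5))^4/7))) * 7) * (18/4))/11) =132099307/17424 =7581.46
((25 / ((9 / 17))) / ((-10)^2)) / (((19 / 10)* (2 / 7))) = 595 / 684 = 0.87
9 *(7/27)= 7/3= 2.33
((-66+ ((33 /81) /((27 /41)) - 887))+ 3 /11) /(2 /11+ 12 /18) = -7634959 /6804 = -1122.13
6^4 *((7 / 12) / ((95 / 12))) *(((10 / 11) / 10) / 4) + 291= 306363 / 1045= 293.17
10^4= 10000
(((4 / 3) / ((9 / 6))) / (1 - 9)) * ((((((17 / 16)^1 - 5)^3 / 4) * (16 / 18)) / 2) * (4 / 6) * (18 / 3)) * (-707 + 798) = 280917 / 1024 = 274.33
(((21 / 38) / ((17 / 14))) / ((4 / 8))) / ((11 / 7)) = 2058 / 3553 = 0.58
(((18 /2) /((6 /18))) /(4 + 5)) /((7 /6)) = 18 /7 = 2.57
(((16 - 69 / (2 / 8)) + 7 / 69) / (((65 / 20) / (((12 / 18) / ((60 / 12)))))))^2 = 20581919296 / 181037025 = 113.69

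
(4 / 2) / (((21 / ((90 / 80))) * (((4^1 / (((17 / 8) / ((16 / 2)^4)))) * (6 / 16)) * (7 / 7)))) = 17 / 458752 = 0.00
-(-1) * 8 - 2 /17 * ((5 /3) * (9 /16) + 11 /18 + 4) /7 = 3985 /504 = 7.91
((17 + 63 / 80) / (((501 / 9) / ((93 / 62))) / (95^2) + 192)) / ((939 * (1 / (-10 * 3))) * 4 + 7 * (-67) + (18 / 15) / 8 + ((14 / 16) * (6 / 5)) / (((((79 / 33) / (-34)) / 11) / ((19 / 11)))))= -9131070825 / 86478920347672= -0.00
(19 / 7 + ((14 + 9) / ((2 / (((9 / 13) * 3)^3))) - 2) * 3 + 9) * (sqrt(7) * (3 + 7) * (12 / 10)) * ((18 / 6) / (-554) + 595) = 9574987625769 * sqrt(7) / 4259983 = 5946745.81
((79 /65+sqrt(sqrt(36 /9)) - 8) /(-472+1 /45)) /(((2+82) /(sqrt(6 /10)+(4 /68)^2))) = 3 * (5+289 * sqrt(15)) * (441 - 65 * sqrt(2)) /11171289220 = 0.00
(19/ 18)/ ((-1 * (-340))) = 19/ 6120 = 0.00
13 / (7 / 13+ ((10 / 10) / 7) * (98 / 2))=169 / 98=1.72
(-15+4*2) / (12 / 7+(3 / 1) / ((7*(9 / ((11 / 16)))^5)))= -4.08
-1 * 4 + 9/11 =-35/11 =-3.18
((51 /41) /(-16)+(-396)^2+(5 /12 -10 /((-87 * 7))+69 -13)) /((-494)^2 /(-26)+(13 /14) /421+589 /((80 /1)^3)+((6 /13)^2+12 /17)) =-2425689729727018144000 /145119811876387534047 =-16.72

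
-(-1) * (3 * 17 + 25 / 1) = 76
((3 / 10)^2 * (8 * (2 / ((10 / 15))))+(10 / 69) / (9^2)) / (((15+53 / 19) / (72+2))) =212345368 / 23613525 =8.99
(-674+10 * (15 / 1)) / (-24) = 131 / 6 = 21.83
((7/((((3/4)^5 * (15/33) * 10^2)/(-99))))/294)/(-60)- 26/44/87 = -2136539/678273750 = -0.00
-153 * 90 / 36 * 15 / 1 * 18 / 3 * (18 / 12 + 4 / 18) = -118575 / 2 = -59287.50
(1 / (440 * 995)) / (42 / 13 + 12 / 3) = 13 / 41153200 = 0.00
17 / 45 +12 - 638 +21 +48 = -25048 / 45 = -556.62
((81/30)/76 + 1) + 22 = 17507/760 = 23.04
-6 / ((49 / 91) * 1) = -78 / 7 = -11.14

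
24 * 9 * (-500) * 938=-101304000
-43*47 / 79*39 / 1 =-78819 / 79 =-997.71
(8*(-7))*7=-392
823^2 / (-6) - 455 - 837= -685081 / 6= -114180.17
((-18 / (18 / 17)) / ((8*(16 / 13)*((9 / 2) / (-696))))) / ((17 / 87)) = 10933 / 8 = 1366.62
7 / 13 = 0.54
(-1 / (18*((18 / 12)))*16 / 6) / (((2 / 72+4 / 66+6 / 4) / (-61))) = 21472 / 5661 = 3.79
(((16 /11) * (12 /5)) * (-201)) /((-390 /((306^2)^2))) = 56393849590272 /3575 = 15774503381.89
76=76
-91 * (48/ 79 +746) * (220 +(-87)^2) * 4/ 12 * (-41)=1714061687338/ 237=7232327794.68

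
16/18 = 8/9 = 0.89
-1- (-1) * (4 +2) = 5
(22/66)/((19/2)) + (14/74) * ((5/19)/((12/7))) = 541/8436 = 0.06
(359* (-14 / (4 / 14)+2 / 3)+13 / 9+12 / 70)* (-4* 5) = 21861064 / 63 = 347001.02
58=58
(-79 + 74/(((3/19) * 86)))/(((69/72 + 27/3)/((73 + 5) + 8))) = -151808/239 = -635.18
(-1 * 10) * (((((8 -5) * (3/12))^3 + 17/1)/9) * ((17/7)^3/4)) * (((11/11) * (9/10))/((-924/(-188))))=-257465765/20283648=-12.69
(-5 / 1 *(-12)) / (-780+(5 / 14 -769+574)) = -168 / 2729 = -0.06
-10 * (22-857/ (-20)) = -1297/ 2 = -648.50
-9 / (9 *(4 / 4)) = -1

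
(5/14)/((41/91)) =65/82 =0.79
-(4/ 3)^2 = -16/ 9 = -1.78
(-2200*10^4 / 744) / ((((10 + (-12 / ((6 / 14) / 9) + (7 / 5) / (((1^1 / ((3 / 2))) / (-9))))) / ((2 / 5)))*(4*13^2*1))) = 2750000 / 41005653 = 0.07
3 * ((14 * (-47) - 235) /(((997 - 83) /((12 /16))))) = -2.20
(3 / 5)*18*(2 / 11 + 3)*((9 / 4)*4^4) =217728 / 11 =19793.45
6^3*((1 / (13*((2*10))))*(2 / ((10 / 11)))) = 594 / 325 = 1.83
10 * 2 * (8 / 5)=32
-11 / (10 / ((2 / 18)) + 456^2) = -11 / 208026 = -0.00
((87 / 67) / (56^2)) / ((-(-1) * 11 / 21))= 261 / 330176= 0.00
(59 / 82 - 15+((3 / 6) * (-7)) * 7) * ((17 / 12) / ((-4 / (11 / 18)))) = 49555 / 5904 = 8.39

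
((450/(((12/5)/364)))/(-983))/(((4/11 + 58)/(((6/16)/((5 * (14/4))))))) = -10725/420724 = -0.03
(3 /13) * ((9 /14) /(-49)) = -27 /8918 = -0.00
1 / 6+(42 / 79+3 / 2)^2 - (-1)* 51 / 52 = 2567869 / 486798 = 5.28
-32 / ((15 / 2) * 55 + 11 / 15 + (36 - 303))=-960 / 4387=-0.22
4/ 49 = 0.08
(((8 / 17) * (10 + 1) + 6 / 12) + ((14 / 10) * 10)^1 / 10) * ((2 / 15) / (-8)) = -401 / 3400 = -0.12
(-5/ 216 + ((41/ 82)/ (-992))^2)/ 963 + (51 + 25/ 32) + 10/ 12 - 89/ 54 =5216238500507/ 102346592256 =50.97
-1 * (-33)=33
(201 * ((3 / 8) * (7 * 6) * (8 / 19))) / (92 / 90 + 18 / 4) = 325620 / 1349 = 241.38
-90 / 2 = -45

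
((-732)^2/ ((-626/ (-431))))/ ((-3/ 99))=-3810512376/ 313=-12174160.95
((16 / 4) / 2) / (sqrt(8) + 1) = -2 / 7 + 4 * sqrt(2) / 7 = 0.52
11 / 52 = 0.21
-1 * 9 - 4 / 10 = -47 / 5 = -9.40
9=9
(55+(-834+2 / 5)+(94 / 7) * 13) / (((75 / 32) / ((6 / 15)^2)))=-902016 / 21875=-41.24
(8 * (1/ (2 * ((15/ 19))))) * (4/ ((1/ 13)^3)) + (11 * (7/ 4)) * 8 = 670198/ 15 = 44679.87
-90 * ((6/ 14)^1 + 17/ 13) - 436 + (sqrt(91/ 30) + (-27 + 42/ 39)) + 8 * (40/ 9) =-477175/ 819 + sqrt(2730)/ 30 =-580.89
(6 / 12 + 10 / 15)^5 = 16807 / 7776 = 2.16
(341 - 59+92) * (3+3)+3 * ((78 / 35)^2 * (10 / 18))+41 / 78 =43051069 / 19110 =2252.80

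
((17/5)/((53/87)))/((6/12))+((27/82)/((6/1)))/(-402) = 65004213/5823640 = 11.16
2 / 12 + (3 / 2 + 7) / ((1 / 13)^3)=56024 / 3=18674.67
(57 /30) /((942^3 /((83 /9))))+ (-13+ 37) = 1805537279657 /75230719920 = 24.00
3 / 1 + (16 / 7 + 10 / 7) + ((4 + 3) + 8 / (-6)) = 12.38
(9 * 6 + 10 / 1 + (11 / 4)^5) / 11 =226587 / 11264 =20.12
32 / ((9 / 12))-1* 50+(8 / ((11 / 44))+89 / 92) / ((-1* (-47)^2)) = -4480115 / 609684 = -7.35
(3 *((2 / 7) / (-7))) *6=-36 / 49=-0.73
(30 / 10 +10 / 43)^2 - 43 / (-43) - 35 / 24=443365 / 44376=9.99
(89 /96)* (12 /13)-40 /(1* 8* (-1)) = 609 /104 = 5.86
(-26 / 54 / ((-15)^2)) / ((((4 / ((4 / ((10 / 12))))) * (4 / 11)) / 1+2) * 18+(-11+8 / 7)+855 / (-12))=4004 / 74193975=0.00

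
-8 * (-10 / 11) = 80 / 11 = 7.27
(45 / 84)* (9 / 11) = 135 / 308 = 0.44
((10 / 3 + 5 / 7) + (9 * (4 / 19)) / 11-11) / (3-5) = 14879 / 4389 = 3.39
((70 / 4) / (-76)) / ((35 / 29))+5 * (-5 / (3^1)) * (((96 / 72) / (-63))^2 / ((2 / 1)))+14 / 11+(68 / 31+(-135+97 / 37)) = -26533027291943 / 205515486792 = -129.10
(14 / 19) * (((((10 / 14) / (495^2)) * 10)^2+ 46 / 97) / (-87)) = -433036682084 / 107816047387587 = -0.00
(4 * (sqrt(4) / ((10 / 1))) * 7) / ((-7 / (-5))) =4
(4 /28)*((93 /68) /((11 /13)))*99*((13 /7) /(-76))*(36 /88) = -1273077 /5571104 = -0.23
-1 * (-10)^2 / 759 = -100 / 759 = -0.13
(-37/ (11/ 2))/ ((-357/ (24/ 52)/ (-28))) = -592/ 2431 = -0.24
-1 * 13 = -13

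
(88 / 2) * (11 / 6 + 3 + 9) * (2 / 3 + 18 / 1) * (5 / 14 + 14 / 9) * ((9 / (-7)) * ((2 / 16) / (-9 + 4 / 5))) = 1100165 / 2583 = 425.93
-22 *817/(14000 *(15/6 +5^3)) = -8987/892500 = -0.01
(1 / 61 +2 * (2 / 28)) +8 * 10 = 34228 / 427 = 80.16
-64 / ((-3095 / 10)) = 128 / 619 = 0.21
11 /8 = 1.38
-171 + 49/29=-4910/29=-169.31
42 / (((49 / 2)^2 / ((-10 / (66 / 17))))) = -0.18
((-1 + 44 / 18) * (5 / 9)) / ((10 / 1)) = 13 / 162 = 0.08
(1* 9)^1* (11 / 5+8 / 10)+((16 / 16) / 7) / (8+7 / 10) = 16453 / 609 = 27.02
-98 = -98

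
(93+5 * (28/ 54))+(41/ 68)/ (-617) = 108287329/ 1132812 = 95.59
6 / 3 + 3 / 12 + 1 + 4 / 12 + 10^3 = 12043 / 12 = 1003.58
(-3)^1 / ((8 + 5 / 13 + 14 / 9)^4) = -562166163 / 1829442899761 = -0.00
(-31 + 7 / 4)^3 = -1601613 / 64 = -25025.20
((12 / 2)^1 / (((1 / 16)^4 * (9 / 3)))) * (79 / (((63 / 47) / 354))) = 57427099648 / 21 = 2734623792.76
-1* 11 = -11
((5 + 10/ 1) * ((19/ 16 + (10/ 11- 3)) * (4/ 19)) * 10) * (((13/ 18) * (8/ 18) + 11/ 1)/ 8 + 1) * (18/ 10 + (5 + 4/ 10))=-414725/ 836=-496.08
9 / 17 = 0.53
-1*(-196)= 196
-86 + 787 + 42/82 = 28762/41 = 701.51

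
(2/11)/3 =2/33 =0.06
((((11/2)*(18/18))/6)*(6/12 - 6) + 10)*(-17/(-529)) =2023/12696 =0.16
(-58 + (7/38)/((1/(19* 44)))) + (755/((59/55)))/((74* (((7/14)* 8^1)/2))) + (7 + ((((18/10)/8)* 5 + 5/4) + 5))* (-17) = -2508171/17464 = -143.62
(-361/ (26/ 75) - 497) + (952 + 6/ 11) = -167539/ 286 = -585.80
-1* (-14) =14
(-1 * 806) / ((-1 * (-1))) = -806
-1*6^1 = -6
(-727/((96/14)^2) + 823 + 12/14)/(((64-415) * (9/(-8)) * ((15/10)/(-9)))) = -13037807/1061424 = -12.28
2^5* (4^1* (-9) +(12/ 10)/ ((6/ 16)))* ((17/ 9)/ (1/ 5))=-89216/ 9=-9912.89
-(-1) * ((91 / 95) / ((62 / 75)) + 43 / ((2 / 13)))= 165308 / 589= 280.66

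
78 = 78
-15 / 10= -3 / 2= -1.50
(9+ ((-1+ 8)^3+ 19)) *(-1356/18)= -83846/3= -27948.67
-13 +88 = 75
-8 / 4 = -2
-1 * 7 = -7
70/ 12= 35/ 6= 5.83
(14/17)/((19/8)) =112/323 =0.35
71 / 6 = 11.83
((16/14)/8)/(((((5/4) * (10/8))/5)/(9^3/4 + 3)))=2964/35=84.69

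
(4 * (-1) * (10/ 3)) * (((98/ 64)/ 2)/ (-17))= 245/ 408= 0.60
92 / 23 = 4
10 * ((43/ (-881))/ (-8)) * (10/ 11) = 1075/ 19382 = 0.06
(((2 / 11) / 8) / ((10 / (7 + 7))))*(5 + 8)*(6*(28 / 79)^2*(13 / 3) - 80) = -990444 / 31205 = -31.74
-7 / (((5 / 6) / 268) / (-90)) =202608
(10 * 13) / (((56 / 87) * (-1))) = -5655 / 28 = -201.96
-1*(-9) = 9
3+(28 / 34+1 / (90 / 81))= 803 / 170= 4.72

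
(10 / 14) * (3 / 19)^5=1215 / 17332693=0.00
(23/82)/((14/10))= 115/574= 0.20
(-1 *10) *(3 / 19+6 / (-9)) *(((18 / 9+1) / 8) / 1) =145 / 76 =1.91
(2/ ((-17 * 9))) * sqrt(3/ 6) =-sqrt(2)/ 153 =-0.01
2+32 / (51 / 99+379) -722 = -2254056 / 3131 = -719.92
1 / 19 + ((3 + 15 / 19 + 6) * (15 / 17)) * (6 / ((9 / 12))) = 22337 / 323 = 69.15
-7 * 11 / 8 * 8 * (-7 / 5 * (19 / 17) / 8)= 10241 / 680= 15.06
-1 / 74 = -0.01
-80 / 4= -20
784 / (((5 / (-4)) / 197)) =-617792 / 5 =-123558.40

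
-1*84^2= -7056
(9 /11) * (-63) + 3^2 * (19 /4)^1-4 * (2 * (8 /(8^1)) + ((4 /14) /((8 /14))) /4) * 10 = -4127 /44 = -93.80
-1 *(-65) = 65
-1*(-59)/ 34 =59/ 34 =1.74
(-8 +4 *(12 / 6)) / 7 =0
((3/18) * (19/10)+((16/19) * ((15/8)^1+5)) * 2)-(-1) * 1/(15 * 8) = 9047/760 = 11.90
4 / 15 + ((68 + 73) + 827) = 14524 / 15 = 968.27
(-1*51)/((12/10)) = -85/2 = -42.50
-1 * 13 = -13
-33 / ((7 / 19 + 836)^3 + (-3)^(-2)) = -2037123 / 36115712943598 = -0.00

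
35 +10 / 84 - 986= -39937 / 42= -950.88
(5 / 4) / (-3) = -5 / 12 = -0.42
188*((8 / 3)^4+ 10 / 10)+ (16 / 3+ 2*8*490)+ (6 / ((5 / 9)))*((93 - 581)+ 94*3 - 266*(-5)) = 12020116 / 405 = 29679.30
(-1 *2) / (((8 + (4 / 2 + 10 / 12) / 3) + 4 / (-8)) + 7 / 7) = -0.21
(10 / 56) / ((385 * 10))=1 / 21560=0.00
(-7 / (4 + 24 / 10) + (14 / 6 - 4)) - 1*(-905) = 86615 / 96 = 902.24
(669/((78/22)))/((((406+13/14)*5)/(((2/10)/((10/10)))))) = 34342/1851525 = 0.02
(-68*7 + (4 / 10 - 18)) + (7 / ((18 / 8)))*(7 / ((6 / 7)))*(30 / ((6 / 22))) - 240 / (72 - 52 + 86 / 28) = 99890872 / 43605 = 2290.81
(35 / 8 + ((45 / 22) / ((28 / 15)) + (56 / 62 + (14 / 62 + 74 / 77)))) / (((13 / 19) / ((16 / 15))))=783788 / 66495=11.79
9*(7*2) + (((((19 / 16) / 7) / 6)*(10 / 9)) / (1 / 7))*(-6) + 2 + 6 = 9553 / 72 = 132.68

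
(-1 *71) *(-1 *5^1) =355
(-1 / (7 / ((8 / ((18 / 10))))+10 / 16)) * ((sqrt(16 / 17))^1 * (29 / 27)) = -580 * sqrt(17) / 5049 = -0.47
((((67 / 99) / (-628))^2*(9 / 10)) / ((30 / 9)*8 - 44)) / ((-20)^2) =-4489 / 29777569536000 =-0.00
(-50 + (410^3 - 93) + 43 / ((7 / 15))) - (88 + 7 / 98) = 964892055 / 14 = 68920861.07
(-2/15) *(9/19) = -0.06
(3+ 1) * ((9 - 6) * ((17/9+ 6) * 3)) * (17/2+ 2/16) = 4899/2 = 2449.50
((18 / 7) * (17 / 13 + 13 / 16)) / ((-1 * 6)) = -189 / 208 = -0.91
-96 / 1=-96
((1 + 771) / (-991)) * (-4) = 3.12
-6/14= -3/7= -0.43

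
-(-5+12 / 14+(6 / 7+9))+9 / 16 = -577 / 112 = -5.15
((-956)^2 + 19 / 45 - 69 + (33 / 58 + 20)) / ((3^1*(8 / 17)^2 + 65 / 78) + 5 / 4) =106051780442 / 318855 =332601.91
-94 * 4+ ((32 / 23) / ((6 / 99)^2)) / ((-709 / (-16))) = -5992040 / 16307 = -367.45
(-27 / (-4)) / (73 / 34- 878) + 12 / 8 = 44439 / 29779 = 1.49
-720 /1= -720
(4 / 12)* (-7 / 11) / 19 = -7 / 627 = -0.01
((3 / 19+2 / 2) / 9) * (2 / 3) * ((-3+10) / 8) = 77 / 1026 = 0.08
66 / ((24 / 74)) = 407 / 2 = 203.50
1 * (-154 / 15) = -154 / 15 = -10.27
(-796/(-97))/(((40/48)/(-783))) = -3739608/485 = -7710.53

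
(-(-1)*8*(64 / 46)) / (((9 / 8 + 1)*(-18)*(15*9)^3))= -1024 / 8658059625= -0.00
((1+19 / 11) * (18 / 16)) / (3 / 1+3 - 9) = -45 / 44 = -1.02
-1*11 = -11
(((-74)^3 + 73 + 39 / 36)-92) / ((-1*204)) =4862903 / 2448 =1986.48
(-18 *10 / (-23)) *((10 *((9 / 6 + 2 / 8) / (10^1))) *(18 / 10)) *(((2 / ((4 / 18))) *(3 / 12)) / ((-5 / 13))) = -66339 / 460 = -144.22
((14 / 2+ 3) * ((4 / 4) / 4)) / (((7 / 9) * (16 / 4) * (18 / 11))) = 0.49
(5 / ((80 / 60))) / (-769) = -15 / 3076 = -0.00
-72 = -72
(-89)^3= -704969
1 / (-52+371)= 0.00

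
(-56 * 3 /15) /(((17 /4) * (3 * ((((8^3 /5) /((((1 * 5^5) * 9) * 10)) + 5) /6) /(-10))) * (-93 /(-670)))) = 140700000000 /1852869287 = 75.94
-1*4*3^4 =-324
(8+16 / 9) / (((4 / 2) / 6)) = 88 / 3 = 29.33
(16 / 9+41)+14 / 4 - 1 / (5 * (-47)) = 195773 / 4230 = 46.28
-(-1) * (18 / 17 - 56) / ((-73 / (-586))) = -547324 / 1241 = -441.03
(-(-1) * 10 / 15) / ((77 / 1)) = 2 / 231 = 0.01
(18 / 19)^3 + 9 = 67563 / 6859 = 9.85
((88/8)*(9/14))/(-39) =-33/182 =-0.18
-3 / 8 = -0.38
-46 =-46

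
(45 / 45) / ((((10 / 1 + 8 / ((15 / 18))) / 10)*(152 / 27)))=675 / 7448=0.09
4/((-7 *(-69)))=4/483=0.01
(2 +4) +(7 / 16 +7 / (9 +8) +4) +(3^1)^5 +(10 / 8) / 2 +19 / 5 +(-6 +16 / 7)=2423411 / 9520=254.56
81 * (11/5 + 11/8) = 11583/40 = 289.58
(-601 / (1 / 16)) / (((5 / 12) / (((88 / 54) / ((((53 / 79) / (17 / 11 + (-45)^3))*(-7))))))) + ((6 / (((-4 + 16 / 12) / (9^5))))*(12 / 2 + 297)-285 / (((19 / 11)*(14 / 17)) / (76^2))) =-51498759898153 / 66780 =-771170408.78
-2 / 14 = -1 / 7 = -0.14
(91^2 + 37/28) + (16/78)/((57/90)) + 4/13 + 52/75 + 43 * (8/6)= 332805089/39900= 8340.98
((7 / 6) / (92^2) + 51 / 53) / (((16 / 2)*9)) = 2590355 / 193791744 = 0.01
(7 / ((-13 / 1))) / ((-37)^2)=-7 / 17797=-0.00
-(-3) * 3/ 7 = 9/ 7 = 1.29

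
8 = 8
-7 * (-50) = 350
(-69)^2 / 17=4761 / 17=280.06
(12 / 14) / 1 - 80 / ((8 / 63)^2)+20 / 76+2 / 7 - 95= -5054.84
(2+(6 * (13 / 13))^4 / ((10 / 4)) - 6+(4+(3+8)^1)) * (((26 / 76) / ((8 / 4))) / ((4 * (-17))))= -34411 / 25840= -1.33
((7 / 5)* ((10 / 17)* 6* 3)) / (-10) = -126 / 85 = -1.48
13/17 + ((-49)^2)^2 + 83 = 98003041/17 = 5764884.76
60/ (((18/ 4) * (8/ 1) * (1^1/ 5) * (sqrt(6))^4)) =25/ 108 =0.23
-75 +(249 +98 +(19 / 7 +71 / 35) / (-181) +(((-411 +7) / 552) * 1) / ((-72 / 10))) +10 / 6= 8615288447 / 31472280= 273.74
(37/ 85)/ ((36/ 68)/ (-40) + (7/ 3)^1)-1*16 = -74840/ 4733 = -15.81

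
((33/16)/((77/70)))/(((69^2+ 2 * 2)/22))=0.01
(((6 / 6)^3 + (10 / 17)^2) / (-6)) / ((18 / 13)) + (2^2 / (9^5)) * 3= -3681929 / 22753548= -0.16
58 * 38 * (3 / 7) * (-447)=-2955564 / 7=-422223.43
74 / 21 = 3.52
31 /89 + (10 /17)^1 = 1417 /1513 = 0.94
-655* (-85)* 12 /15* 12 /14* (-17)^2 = 77232360 /7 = 11033194.29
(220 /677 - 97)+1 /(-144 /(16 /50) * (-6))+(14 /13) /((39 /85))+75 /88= -635270182189 /6796132200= -93.48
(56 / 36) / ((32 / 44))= 77 / 36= 2.14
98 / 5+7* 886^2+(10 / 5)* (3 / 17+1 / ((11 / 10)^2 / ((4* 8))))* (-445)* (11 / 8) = 5462412.01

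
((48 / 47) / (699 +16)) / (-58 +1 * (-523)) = -48 / 19524505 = -0.00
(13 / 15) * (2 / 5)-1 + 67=4976 / 75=66.35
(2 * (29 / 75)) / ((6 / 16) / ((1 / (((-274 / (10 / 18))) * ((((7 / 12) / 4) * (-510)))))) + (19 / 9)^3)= 0.00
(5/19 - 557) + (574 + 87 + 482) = 11139/19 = 586.26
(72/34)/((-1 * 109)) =-36/1853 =-0.02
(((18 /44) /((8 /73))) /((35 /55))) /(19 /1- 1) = 73 /224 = 0.33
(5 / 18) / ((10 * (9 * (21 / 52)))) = 13 / 1701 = 0.01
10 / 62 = 5 / 31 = 0.16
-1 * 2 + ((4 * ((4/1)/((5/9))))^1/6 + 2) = 24/5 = 4.80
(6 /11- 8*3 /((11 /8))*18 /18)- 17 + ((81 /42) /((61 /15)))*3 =-305177 /9394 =-32.49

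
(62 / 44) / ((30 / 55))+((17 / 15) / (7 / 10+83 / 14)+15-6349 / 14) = -101093 / 232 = -435.75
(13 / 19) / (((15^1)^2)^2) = 13 / 961875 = 0.00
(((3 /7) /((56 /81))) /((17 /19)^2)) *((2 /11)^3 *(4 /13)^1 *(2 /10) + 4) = 7590057129 /2450277830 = 3.10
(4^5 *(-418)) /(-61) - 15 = 7001.92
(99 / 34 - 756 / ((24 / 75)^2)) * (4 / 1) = -2007333 / 68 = -29519.60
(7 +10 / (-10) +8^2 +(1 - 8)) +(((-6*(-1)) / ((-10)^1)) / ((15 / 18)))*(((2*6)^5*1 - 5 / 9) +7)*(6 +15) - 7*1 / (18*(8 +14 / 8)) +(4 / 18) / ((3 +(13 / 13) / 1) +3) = -231103840649 / 61425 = -3762374.29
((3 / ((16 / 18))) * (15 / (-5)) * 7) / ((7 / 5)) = -405 / 8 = -50.62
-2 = -2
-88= -88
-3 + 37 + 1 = 35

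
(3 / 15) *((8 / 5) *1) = 8 / 25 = 0.32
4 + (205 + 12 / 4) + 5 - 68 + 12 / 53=7909 / 53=149.23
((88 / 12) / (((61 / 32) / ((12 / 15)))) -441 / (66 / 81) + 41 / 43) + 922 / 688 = -1855326631 / 3462360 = -535.86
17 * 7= 119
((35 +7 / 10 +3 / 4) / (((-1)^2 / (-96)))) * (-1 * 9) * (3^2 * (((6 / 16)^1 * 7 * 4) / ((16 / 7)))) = 26040609 / 20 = 1302030.45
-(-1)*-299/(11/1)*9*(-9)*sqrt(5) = 24219*sqrt(5)/11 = 4923.21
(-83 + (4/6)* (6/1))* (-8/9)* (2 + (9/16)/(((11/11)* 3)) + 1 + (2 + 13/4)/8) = 3239/12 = 269.92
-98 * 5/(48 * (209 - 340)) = 245/3144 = 0.08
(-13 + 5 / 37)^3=-107850176 / 50653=-2129.20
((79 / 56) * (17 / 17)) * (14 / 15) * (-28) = -553 / 15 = -36.87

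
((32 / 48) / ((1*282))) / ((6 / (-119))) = -119 / 2538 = -0.05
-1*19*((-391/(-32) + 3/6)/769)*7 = -54131/24608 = -2.20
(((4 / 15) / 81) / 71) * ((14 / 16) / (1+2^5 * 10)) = 7 / 55382130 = 0.00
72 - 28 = 44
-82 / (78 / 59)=-2419 / 39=-62.03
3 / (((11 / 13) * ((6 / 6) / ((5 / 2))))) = 195 / 22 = 8.86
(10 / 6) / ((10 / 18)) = 3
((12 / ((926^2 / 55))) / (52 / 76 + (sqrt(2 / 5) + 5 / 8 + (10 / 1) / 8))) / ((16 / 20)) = 20325250 / 50762364831- 1588400* sqrt(10) / 50762364831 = 0.00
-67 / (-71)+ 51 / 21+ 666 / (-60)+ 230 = 1104693 / 4970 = 222.27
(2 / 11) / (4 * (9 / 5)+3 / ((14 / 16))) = 35 / 2046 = 0.02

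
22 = 22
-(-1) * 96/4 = 24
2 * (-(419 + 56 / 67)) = -56258 / 67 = -839.67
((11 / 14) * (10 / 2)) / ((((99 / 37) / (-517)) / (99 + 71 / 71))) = -75908.73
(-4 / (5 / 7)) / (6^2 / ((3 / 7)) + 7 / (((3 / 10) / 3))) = -2 / 55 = -0.04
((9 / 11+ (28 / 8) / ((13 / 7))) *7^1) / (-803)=-0.02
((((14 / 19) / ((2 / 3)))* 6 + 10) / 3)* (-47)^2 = 698044 / 57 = 12246.39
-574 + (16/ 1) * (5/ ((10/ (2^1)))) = -558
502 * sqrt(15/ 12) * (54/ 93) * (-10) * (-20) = 903600 * sqrt(5)/ 31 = 65177.77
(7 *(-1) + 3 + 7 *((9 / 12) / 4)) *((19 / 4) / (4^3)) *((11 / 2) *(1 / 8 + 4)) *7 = -2075997 / 65536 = -31.68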